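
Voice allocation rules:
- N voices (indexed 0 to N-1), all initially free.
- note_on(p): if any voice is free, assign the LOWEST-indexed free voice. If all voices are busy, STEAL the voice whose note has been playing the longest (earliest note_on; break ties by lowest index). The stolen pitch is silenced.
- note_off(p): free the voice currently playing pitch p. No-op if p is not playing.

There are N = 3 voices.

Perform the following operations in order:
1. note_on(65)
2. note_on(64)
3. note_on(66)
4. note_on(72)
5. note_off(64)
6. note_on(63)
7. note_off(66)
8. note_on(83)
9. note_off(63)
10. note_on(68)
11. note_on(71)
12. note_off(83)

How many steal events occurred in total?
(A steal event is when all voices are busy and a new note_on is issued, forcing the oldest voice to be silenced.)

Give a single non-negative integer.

Answer: 2

Derivation:
Op 1: note_on(65): voice 0 is free -> assigned | voices=[65 - -]
Op 2: note_on(64): voice 1 is free -> assigned | voices=[65 64 -]
Op 3: note_on(66): voice 2 is free -> assigned | voices=[65 64 66]
Op 4: note_on(72): all voices busy, STEAL voice 0 (pitch 65, oldest) -> assign | voices=[72 64 66]
Op 5: note_off(64): free voice 1 | voices=[72 - 66]
Op 6: note_on(63): voice 1 is free -> assigned | voices=[72 63 66]
Op 7: note_off(66): free voice 2 | voices=[72 63 -]
Op 8: note_on(83): voice 2 is free -> assigned | voices=[72 63 83]
Op 9: note_off(63): free voice 1 | voices=[72 - 83]
Op 10: note_on(68): voice 1 is free -> assigned | voices=[72 68 83]
Op 11: note_on(71): all voices busy, STEAL voice 0 (pitch 72, oldest) -> assign | voices=[71 68 83]
Op 12: note_off(83): free voice 2 | voices=[71 68 -]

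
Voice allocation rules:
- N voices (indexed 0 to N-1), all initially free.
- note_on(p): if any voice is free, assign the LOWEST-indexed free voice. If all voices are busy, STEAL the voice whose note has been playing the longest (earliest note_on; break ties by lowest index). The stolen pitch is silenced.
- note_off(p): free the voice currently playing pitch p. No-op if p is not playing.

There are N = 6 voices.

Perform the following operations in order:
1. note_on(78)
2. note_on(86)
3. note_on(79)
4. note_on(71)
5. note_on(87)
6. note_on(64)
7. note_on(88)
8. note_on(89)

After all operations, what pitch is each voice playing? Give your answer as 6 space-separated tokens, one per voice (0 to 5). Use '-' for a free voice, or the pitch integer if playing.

Op 1: note_on(78): voice 0 is free -> assigned | voices=[78 - - - - -]
Op 2: note_on(86): voice 1 is free -> assigned | voices=[78 86 - - - -]
Op 3: note_on(79): voice 2 is free -> assigned | voices=[78 86 79 - - -]
Op 4: note_on(71): voice 3 is free -> assigned | voices=[78 86 79 71 - -]
Op 5: note_on(87): voice 4 is free -> assigned | voices=[78 86 79 71 87 -]
Op 6: note_on(64): voice 5 is free -> assigned | voices=[78 86 79 71 87 64]
Op 7: note_on(88): all voices busy, STEAL voice 0 (pitch 78, oldest) -> assign | voices=[88 86 79 71 87 64]
Op 8: note_on(89): all voices busy, STEAL voice 1 (pitch 86, oldest) -> assign | voices=[88 89 79 71 87 64]

Answer: 88 89 79 71 87 64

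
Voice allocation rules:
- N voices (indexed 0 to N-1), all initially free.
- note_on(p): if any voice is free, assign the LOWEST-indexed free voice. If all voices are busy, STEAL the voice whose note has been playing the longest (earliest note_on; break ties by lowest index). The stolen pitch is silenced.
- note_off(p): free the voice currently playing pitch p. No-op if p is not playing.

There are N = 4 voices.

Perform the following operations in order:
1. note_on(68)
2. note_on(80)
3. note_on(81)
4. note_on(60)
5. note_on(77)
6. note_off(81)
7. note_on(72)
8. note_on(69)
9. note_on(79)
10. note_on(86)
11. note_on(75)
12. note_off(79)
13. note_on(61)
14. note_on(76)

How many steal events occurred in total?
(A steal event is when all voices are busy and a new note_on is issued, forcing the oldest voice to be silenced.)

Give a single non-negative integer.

Answer: 6

Derivation:
Op 1: note_on(68): voice 0 is free -> assigned | voices=[68 - - -]
Op 2: note_on(80): voice 1 is free -> assigned | voices=[68 80 - -]
Op 3: note_on(81): voice 2 is free -> assigned | voices=[68 80 81 -]
Op 4: note_on(60): voice 3 is free -> assigned | voices=[68 80 81 60]
Op 5: note_on(77): all voices busy, STEAL voice 0 (pitch 68, oldest) -> assign | voices=[77 80 81 60]
Op 6: note_off(81): free voice 2 | voices=[77 80 - 60]
Op 7: note_on(72): voice 2 is free -> assigned | voices=[77 80 72 60]
Op 8: note_on(69): all voices busy, STEAL voice 1 (pitch 80, oldest) -> assign | voices=[77 69 72 60]
Op 9: note_on(79): all voices busy, STEAL voice 3 (pitch 60, oldest) -> assign | voices=[77 69 72 79]
Op 10: note_on(86): all voices busy, STEAL voice 0 (pitch 77, oldest) -> assign | voices=[86 69 72 79]
Op 11: note_on(75): all voices busy, STEAL voice 2 (pitch 72, oldest) -> assign | voices=[86 69 75 79]
Op 12: note_off(79): free voice 3 | voices=[86 69 75 -]
Op 13: note_on(61): voice 3 is free -> assigned | voices=[86 69 75 61]
Op 14: note_on(76): all voices busy, STEAL voice 1 (pitch 69, oldest) -> assign | voices=[86 76 75 61]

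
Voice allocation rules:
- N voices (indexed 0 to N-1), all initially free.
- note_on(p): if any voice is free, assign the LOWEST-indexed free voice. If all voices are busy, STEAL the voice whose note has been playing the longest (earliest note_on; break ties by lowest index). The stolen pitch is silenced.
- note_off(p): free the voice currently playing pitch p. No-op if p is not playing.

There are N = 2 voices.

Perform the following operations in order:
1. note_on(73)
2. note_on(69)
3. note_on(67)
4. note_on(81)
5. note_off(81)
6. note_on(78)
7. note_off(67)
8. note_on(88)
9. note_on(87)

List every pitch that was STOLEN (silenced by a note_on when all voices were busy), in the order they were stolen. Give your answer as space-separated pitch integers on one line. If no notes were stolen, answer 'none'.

Answer: 73 69 78

Derivation:
Op 1: note_on(73): voice 0 is free -> assigned | voices=[73 -]
Op 2: note_on(69): voice 1 is free -> assigned | voices=[73 69]
Op 3: note_on(67): all voices busy, STEAL voice 0 (pitch 73, oldest) -> assign | voices=[67 69]
Op 4: note_on(81): all voices busy, STEAL voice 1 (pitch 69, oldest) -> assign | voices=[67 81]
Op 5: note_off(81): free voice 1 | voices=[67 -]
Op 6: note_on(78): voice 1 is free -> assigned | voices=[67 78]
Op 7: note_off(67): free voice 0 | voices=[- 78]
Op 8: note_on(88): voice 0 is free -> assigned | voices=[88 78]
Op 9: note_on(87): all voices busy, STEAL voice 1 (pitch 78, oldest) -> assign | voices=[88 87]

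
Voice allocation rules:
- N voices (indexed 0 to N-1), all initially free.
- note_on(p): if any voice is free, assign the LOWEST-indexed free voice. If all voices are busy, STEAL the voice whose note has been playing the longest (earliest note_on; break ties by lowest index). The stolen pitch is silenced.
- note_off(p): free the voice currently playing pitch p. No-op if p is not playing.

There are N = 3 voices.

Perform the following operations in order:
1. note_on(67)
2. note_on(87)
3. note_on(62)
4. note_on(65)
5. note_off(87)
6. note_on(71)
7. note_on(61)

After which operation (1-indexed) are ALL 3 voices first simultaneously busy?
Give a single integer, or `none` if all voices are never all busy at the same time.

Op 1: note_on(67): voice 0 is free -> assigned | voices=[67 - -]
Op 2: note_on(87): voice 1 is free -> assigned | voices=[67 87 -]
Op 3: note_on(62): voice 2 is free -> assigned | voices=[67 87 62]
Op 4: note_on(65): all voices busy, STEAL voice 0 (pitch 67, oldest) -> assign | voices=[65 87 62]
Op 5: note_off(87): free voice 1 | voices=[65 - 62]
Op 6: note_on(71): voice 1 is free -> assigned | voices=[65 71 62]
Op 7: note_on(61): all voices busy, STEAL voice 2 (pitch 62, oldest) -> assign | voices=[65 71 61]

Answer: 3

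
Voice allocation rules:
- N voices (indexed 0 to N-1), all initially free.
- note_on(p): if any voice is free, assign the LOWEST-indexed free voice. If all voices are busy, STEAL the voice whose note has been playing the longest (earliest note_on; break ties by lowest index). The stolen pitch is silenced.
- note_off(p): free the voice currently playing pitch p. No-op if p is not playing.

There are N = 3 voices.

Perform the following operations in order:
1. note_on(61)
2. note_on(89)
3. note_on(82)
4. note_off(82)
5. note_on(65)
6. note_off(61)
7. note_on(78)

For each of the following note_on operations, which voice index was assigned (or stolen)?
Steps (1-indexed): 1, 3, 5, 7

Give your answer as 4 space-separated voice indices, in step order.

Op 1: note_on(61): voice 0 is free -> assigned | voices=[61 - -]
Op 2: note_on(89): voice 1 is free -> assigned | voices=[61 89 -]
Op 3: note_on(82): voice 2 is free -> assigned | voices=[61 89 82]
Op 4: note_off(82): free voice 2 | voices=[61 89 -]
Op 5: note_on(65): voice 2 is free -> assigned | voices=[61 89 65]
Op 6: note_off(61): free voice 0 | voices=[- 89 65]
Op 7: note_on(78): voice 0 is free -> assigned | voices=[78 89 65]

Answer: 0 2 2 0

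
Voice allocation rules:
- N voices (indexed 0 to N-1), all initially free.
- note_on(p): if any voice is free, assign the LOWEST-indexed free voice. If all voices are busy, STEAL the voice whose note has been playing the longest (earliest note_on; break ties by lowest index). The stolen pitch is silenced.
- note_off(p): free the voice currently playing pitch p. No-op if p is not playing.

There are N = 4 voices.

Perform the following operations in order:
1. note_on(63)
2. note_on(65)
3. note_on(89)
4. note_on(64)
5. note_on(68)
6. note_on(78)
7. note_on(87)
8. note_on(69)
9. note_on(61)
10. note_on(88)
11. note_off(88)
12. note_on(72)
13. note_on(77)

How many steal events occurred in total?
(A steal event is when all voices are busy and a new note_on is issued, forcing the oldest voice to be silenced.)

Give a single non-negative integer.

Answer: 7

Derivation:
Op 1: note_on(63): voice 0 is free -> assigned | voices=[63 - - -]
Op 2: note_on(65): voice 1 is free -> assigned | voices=[63 65 - -]
Op 3: note_on(89): voice 2 is free -> assigned | voices=[63 65 89 -]
Op 4: note_on(64): voice 3 is free -> assigned | voices=[63 65 89 64]
Op 5: note_on(68): all voices busy, STEAL voice 0 (pitch 63, oldest) -> assign | voices=[68 65 89 64]
Op 6: note_on(78): all voices busy, STEAL voice 1 (pitch 65, oldest) -> assign | voices=[68 78 89 64]
Op 7: note_on(87): all voices busy, STEAL voice 2 (pitch 89, oldest) -> assign | voices=[68 78 87 64]
Op 8: note_on(69): all voices busy, STEAL voice 3 (pitch 64, oldest) -> assign | voices=[68 78 87 69]
Op 9: note_on(61): all voices busy, STEAL voice 0 (pitch 68, oldest) -> assign | voices=[61 78 87 69]
Op 10: note_on(88): all voices busy, STEAL voice 1 (pitch 78, oldest) -> assign | voices=[61 88 87 69]
Op 11: note_off(88): free voice 1 | voices=[61 - 87 69]
Op 12: note_on(72): voice 1 is free -> assigned | voices=[61 72 87 69]
Op 13: note_on(77): all voices busy, STEAL voice 2 (pitch 87, oldest) -> assign | voices=[61 72 77 69]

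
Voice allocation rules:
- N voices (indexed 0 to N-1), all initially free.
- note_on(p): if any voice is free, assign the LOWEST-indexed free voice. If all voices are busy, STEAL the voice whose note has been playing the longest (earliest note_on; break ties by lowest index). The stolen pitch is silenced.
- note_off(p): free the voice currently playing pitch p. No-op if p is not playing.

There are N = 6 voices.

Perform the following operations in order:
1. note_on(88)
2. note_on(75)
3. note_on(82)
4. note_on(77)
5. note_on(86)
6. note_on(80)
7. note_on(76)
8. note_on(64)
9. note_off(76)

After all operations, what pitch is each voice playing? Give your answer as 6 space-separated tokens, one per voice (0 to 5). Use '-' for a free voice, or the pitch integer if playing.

Op 1: note_on(88): voice 0 is free -> assigned | voices=[88 - - - - -]
Op 2: note_on(75): voice 1 is free -> assigned | voices=[88 75 - - - -]
Op 3: note_on(82): voice 2 is free -> assigned | voices=[88 75 82 - - -]
Op 4: note_on(77): voice 3 is free -> assigned | voices=[88 75 82 77 - -]
Op 5: note_on(86): voice 4 is free -> assigned | voices=[88 75 82 77 86 -]
Op 6: note_on(80): voice 5 is free -> assigned | voices=[88 75 82 77 86 80]
Op 7: note_on(76): all voices busy, STEAL voice 0 (pitch 88, oldest) -> assign | voices=[76 75 82 77 86 80]
Op 8: note_on(64): all voices busy, STEAL voice 1 (pitch 75, oldest) -> assign | voices=[76 64 82 77 86 80]
Op 9: note_off(76): free voice 0 | voices=[- 64 82 77 86 80]

Answer: - 64 82 77 86 80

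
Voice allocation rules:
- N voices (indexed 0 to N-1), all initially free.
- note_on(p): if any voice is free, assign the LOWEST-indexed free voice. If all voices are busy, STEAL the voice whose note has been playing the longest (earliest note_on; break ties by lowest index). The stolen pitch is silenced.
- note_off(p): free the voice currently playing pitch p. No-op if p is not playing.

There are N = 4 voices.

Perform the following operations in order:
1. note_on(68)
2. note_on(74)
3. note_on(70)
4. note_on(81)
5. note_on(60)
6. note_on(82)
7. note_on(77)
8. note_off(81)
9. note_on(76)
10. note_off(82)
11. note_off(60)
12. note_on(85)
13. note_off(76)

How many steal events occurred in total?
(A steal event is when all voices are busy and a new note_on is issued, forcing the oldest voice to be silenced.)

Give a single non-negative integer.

Answer: 3

Derivation:
Op 1: note_on(68): voice 0 is free -> assigned | voices=[68 - - -]
Op 2: note_on(74): voice 1 is free -> assigned | voices=[68 74 - -]
Op 3: note_on(70): voice 2 is free -> assigned | voices=[68 74 70 -]
Op 4: note_on(81): voice 3 is free -> assigned | voices=[68 74 70 81]
Op 5: note_on(60): all voices busy, STEAL voice 0 (pitch 68, oldest) -> assign | voices=[60 74 70 81]
Op 6: note_on(82): all voices busy, STEAL voice 1 (pitch 74, oldest) -> assign | voices=[60 82 70 81]
Op 7: note_on(77): all voices busy, STEAL voice 2 (pitch 70, oldest) -> assign | voices=[60 82 77 81]
Op 8: note_off(81): free voice 3 | voices=[60 82 77 -]
Op 9: note_on(76): voice 3 is free -> assigned | voices=[60 82 77 76]
Op 10: note_off(82): free voice 1 | voices=[60 - 77 76]
Op 11: note_off(60): free voice 0 | voices=[- - 77 76]
Op 12: note_on(85): voice 0 is free -> assigned | voices=[85 - 77 76]
Op 13: note_off(76): free voice 3 | voices=[85 - 77 -]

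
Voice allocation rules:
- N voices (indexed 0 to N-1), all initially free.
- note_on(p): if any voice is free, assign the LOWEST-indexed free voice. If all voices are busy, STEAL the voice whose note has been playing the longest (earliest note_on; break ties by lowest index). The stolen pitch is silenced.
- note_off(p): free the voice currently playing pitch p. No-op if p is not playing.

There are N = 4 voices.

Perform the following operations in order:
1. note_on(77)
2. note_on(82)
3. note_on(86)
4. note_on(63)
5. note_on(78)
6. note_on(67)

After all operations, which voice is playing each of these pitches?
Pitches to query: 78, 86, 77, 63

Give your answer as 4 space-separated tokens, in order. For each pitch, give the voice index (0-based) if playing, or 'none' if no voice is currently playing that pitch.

Op 1: note_on(77): voice 0 is free -> assigned | voices=[77 - - -]
Op 2: note_on(82): voice 1 is free -> assigned | voices=[77 82 - -]
Op 3: note_on(86): voice 2 is free -> assigned | voices=[77 82 86 -]
Op 4: note_on(63): voice 3 is free -> assigned | voices=[77 82 86 63]
Op 5: note_on(78): all voices busy, STEAL voice 0 (pitch 77, oldest) -> assign | voices=[78 82 86 63]
Op 6: note_on(67): all voices busy, STEAL voice 1 (pitch 82, oldest) -> assign | voices=[78 67 86 63]

Answer: 0 2 none 3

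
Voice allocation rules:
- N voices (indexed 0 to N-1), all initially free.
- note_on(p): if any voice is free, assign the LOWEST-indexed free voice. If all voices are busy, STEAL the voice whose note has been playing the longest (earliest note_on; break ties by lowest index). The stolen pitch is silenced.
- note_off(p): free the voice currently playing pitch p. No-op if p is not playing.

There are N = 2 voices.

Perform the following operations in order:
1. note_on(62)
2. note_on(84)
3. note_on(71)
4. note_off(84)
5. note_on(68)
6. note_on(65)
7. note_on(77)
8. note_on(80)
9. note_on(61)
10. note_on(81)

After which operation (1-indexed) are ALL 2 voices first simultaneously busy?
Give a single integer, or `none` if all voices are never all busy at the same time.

Answer: 2

Derivation:
Op 1: note_on(62): voice 0 is free -> assigned | voices=[62 -]
Op 2: note_on(84): voice 1 is free -> assigned | voices=[62 84]
Op 3: note_on(71): all voices busy, STEAL voice 0 (pitch 62, oldest) -> assign | voices=[71 84]
Op 4: note_off(84): free voice 1 | voices=[71 -]
Op 5: note_on(68): voice 1 is free -> assigned | voices=[71 68]
Op 6: note_on(65): all voices busy, STEAL voice 0 (pitch 71, oldest) -> assign | voices=[65 68]
Op 7: note_on(77): all voices busy, STEAL voice 1 (pitch 68, oldest) -> assign | voices=[65 77]
Op 8: note_on(80): all voices busy, STEAL voice 0 (pitch 65, oldest) -> assign | voices=[80 77]
Op 9: note_on(61): all voices busy, STEAL voice 1 (pitch 77, oldest) -> assign | voices=[80 61]
Op 10: note_on(81): all voices busy, STEAL voice 0 (pitch 80, oldest) -> assign | voices=[81 61]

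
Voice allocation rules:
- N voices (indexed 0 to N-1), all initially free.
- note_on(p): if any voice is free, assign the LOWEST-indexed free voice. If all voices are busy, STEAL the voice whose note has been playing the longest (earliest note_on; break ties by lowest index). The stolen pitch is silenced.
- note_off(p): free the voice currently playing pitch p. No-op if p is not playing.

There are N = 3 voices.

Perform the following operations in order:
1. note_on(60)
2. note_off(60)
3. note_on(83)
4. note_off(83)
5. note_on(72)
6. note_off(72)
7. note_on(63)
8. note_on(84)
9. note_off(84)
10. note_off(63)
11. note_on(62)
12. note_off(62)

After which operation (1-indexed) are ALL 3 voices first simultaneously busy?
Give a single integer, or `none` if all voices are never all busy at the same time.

Answer: none

Derivation:
Op 1: note_on(60): voice 0 is free -> assigned | voices=[60 - -]
Op 2: note_off(60): free voice 0 | voices=[- - -]
Op 3: note_on(83): voice 0 is free -> assigned | voices=[83 - -]
Op 4: note_off(83): free voice 0 | voices=[- - -]
Op 5: note_on(72): voice 0 is free -> assigned | voices=[72 - -]
Op 6: note_off(72): free voice 0 | voices=[- - -]
Op 7: note_on(63): voice 0 is free -> assigned | voices=[63 - -]
Op 8: note_on(84): voice 1 is free -> assigned | voices=[63 84 -]
Op 9: note_off(84): free voice 1 | voices=[63 - -]
Op 10: note_off(63): free voice 0 | voices=[- - -]
Op 11: note_on(62): voice 0 is free -> assigned | voices=[62 - -]
Op 12: note_off(62): free voice 0 | voices=[- - -]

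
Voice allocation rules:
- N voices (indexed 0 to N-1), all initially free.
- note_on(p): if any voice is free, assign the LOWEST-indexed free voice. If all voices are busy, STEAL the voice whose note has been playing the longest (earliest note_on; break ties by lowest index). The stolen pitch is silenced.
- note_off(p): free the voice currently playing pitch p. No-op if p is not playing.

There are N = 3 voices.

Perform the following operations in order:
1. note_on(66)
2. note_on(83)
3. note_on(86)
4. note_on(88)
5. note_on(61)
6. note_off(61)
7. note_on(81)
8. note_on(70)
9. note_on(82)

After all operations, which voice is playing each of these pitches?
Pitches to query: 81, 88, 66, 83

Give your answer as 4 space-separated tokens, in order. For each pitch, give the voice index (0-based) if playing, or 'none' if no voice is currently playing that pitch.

Op 1: note_on(66): voice 0 is free -> assigned | voices=[66 - -]
Op 2: note_on(83): voice 1 is free -> assigned | voices=[66 83 -]
Op 3: note_on(86): voice 2 is free -> assigned | voices=[66 83 86]
Op 4: note_on(88): all voices busy, STEAL voice 0 (pitch 66, oldest) -> assign | voices=[88 83 86]
Op 5: note_on(61): all voices busy, STEAL voice 1 (pitch 83, oldest) -> assign | voices=[88 61 86]
Op 6: note_off(61): free voice 1 | voices=[88 - 86]
Op 7: note_on(81): voice 1 is free -> assigned | voices=[88 81 86]
Op 8: note_on(70): all voices busy, STEAL voice 2 (pitch 86, oldest) -> assign | voices=[88 81 70]
Op 9: note_on(82): all voices busy, STEAL voice 0 (pitch 88, oldest) -> assign | voices=[82 81 70]

Answer: 1 none none none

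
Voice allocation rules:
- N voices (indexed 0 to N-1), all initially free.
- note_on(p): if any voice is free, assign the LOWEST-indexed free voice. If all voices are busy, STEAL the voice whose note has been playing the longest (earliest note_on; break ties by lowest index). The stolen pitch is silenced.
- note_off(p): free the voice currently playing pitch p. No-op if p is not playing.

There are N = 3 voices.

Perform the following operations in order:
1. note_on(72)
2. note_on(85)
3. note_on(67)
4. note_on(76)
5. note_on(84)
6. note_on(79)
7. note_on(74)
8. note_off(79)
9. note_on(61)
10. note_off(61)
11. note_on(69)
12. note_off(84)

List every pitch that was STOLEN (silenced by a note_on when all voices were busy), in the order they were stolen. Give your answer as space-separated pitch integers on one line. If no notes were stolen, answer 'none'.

Op 1: note_on(72): voice 0 is free -> assigned | voices=[72 - -]
Op 2: note_on(85): voice 1 is free -> assigned | voices=[72 85 -]
Op 3: note_on(67): voice 2 is free -> assigned | voices=[72 85 67]
Op 4: note_on(76): all voices busy, STEAL voice 0 (pitch 72, oldest) -> assign | voices=[76 85 67]
Op 5: note_on(84): all voices busy, STEAL voice 1 (pitch 85, oldest) -> assign | voices=[76 84 67]
Op 6: note_on(79): all voices busy, STEAL voice 2 (pitch 67, oldest) -> assign | voices=[76 84 79]
Op 7: note_on(74): all voices busy, STEAL voice 0 (pitch 76, oldest) -> assign | voices=[74 84 79]
Op 8: note_off(79): free voice 2 | voices=[74 84 -]
Op 9: note_on(61): voice 2 is free -> assigned | voices=[74 84 61]
Op 10: note_off(61): free voice 2 | voices=[74 84 -]
Op 11: note_on(69): voice 2 is free -> assigned | voices=[74 84 69]
Op 12: note_off(84): free voice 1 | voices=[74 - 69]

Answer: 72 85 67 76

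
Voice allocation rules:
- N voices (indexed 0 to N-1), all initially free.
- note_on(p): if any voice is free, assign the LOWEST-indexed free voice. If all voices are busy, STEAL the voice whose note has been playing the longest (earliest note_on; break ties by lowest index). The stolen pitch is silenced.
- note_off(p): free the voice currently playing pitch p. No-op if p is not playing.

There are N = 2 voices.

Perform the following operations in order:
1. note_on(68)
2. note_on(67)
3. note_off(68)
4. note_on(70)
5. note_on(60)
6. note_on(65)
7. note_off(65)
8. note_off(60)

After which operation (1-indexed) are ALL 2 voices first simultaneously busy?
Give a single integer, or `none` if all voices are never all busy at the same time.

Answer: 2

Derivation:
Op 1: note_on(68): voice 0 is free -> assigned | voices=[68 -]
Op 2: note_on(67): voice 1 is free -> assigned | voices=[68 67]
Op 3: note_off(68): free voice 0 | voices=[- 67]
Op 4: note_on(70): voice 0 is free -> assigned | voices=[70 67]
Op 5: note_on(60): all voices busy, STEAL voice 1 (pitch 67, oldest) -> assign | voices=[70 60]
Op 6: note_on(65): all voices busy, STEAL voice 0 (pitch 70, oldest) -> assign | voices=[65 60]
Op 7: note_off(65): free voice 0 | voices=[- 60]
Op 8: note_off(60): free voice 1 | voices=[- -]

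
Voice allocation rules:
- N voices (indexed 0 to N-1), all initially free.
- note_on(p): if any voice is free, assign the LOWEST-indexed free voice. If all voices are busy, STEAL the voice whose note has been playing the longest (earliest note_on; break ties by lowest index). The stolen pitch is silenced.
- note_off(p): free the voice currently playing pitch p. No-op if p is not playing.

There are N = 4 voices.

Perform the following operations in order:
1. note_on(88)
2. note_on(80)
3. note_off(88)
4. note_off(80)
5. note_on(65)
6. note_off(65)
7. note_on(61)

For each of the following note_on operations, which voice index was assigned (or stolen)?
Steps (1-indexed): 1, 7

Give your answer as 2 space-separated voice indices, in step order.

Answer: 0 0

Derivation:
Op 1: note_on(88): voice 0 is free -> assigned | voices=[88 - - -]
Op 2: note_on(80): voice 1 is free -> assigned | voices=[88 80 - -]
Op 3: note_off(88): free voice 0 | voices=[- 80 - -]
Op 4: note_off(80): free voice 1 | voices=[- - - -]
Op 5: note_on(65): voice 0 is free -> assigned | voices=[65 - - -]
Op 6: note_off(65): free voice 0 | voices=[- - - -]
Op 7: note_on(61): voice 0 is free -> assigned | voices=[61 - - -]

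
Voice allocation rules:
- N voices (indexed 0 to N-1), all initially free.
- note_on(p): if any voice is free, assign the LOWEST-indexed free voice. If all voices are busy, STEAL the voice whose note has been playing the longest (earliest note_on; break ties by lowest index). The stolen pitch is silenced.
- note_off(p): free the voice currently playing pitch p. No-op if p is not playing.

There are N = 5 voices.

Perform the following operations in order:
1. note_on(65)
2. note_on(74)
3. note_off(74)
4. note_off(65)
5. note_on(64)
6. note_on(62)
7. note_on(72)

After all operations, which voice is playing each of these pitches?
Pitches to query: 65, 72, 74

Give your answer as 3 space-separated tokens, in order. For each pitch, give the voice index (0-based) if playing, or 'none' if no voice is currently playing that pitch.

Answer: none 2 none

Derivation:
Op 1: note_on(65): voice 0 is free -> assigned | voices=[65 - - - -]
Op 2: note_on(74): voice 1 is free -> assigned | voices=[65 74 - - -]
Op 3: note_off(74): free voice 1 | voices=[65 - - - -]
Op 4: note_off(65): free voice 0 | voices=[- - - - -]
Op 5: note_on(64): voice 0 is free -> assigned | voices=[64 - - - -]
Op 6: note_on(62): voice 1 is free -> assigned | voices=[64 62 - - -]
Op 7: note_on(72): voice 2 is free -> assigned | voices=[64 62 72 - -]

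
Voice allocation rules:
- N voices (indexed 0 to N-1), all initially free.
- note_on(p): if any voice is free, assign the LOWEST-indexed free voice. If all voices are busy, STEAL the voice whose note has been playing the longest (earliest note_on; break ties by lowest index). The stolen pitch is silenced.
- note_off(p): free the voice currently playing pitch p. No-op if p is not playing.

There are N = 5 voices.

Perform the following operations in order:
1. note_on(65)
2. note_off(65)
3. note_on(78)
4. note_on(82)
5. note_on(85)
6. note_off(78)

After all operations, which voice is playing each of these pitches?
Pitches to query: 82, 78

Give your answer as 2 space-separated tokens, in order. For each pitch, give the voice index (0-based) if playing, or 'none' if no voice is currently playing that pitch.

Answer: 1 none

Derivation:
Op 1: note_on(65): voice 0 is free -> assigned | voices=[65 - - - -]
Op 2: note_off(65): free voice 0 | voices=[- - - - -]
Op 3: note_on(78): voice 0 is free -> assigned | voices=[78 - - - -]
Op 4: note_on(82): voice 1 is free -> assigned | voices=[78 82 - - -]
Op 5: note_on(85): voice 2 is free -> assigned | voices=[78 82 85 - -]
Op 6: note_off(78): free voice 0 | voices=[- 82 85 - -]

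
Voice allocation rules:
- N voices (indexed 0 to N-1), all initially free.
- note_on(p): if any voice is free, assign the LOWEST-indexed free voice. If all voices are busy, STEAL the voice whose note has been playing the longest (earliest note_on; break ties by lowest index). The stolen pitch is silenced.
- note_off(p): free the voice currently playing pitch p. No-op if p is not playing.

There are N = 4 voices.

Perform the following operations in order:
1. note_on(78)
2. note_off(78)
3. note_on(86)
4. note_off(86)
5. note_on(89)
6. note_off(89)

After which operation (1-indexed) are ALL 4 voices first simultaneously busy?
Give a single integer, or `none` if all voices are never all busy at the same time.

Answer: none

Derivation:
Op 1: note_on(78): voice 0 is free -> assigned | voices=[78 - - -]
Op 2: note_off(78): free voice 0 | voices=[- - - -]
Op 3: note_on(86): voice 0 is free -> assigned | voices=[86 - - -]
Op 4: note_off(86): free voice 0 | voices=[- - - -]
Op 5: note_on(89): voice 0 is free -> assigned | voices=[89 - - -]
Op 6: note_off(89): free voice 0 | voices=[- - - -]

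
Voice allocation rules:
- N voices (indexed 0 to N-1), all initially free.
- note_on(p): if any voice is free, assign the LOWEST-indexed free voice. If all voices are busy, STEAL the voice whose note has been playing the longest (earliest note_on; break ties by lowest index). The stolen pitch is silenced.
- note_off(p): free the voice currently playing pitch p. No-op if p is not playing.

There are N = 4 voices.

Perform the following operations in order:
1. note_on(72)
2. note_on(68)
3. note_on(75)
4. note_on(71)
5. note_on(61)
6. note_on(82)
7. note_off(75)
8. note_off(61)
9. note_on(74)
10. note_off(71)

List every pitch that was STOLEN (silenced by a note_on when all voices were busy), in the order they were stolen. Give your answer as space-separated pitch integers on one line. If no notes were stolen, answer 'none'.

Op 1: note_on(72): voice 0 is free -> assigned | voices=[72 - - -]
Op 2: note_on(68): voice 1 is free -> assigned | voices=[72 68 - -]
Op 3: note_on(75): voice 2 is free -> assigned | voices=[72 68 75 -]
Op 4: note_on(71): voice 3 is free -> assigned | voices=[72 68 75 71]
Op 5: note_on(61): all voices busy, STEAL voice 0 (pitch 72, oldest) -> assign | voices=[61 68 75 71]
Op 6: note_on(82): all voices busy, STEAL voice 1 (pitch 68, oldest) -> assign | voices=[61 82 75 71]
Op 7: note_off(75): free voice 2 | voices=[61 82 - 71]
Op 8: note_off(61): free voice 0 | voices=[- 82 - 71]
Op 9: note_on(74): voice 0 is free -> assigned | voices=[74 82 - 71]
Op 10: note_off(71): free voice 3 | voices=[74 82 - -]

Answer: 72 68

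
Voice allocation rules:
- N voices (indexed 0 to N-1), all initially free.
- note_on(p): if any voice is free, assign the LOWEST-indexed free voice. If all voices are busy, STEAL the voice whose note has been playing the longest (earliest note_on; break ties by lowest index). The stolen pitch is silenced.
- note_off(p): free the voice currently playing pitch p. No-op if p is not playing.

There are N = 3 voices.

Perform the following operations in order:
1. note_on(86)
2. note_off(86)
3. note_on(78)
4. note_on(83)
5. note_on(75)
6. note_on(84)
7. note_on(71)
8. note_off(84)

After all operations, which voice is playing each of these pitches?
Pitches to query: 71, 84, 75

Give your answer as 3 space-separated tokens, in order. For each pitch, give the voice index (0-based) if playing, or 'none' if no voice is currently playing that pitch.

Answer: 1 none 2

Derivation:
Op 1: note_on(86): voice 0 is free -> assigned | voices=[86 - -]
Op 2: note_off(86): free voice 0 | voices=[- - -]
Op 3: note_on(78): voice 0 is free -> assigned | voices=[78 - -]
Op 4: note_on(83): voice 1 is free -> assigned | voices=[78 83 -]
Op 5: note_on(75): voice 2 is free -> assigned | voices=[78 83 75]
Op 6: note_on(84): all voices busy, STEAL voice 0 (pitch 78, oldest) -> assign | voices=[84 83 75]
Op 7: note_on(71): all voices busy, STEAL voice 1 (pitch 83, oldest) -> assign | voices=[84 71 75]
Op 8: note_off(84): free voice 0 | voices=[- 71 75]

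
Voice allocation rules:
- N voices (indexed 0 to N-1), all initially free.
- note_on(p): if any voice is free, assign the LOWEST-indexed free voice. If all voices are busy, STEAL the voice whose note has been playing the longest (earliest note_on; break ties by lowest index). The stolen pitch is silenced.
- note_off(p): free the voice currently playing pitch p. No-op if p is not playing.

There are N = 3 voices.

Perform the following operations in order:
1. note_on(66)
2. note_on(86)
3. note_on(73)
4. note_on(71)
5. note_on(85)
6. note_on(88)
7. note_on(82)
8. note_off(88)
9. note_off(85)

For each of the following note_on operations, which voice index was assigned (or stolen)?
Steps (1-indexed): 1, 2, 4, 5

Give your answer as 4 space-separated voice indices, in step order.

Answer: 0 1 0 1

Derivation:
Op 1: note_on(66): voice 0 is free -> assigned | voices=[66 - -]
Op 2: note_on(86): voice 1 is free -> assigned | voices=[66 86 -]
Op 3: note_on(73): voice 2 is free -> assigned | voices=[66 86 73]
Op 4: note_on(71): all voices busy, STEAL voice 0 (pitch 66, oldest) -> assign | voices=[71 86 73]
Op 5: note_on(85): all voices busy, STEAL voice 1 (pitch 86, oldest) -> assign | voices=[71 85 73]
Op 6: note_on(88): all voices busy, STEAL voice 2 (pitch 73, oldest) -> assign | voices=[71 85 88]
Op 7: note_on(82): all voices busy, STEAL voice 0 (pitch 71, oldest) -> assign | voices=[82 85 88]
Op 8: note_off(88): free voice 2 | voices=[82 85 -]
Op 9: note_off(85): free voice 1 | voices=[82 - -]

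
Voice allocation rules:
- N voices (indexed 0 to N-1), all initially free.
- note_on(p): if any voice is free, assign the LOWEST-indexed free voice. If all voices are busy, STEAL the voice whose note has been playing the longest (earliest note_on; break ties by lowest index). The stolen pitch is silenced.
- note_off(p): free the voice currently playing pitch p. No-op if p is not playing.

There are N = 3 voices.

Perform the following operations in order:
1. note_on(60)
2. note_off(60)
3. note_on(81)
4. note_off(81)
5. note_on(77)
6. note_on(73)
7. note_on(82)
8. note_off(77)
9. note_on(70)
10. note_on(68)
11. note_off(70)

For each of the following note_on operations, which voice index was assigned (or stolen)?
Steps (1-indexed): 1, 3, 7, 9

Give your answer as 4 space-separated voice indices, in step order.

Answer: 0 0 2 0

Derivation:
Op 1: note_on(60): voice 0 is free -> assigned | voices=[60 - -]
Op 2: note_off(60): free voice 0 | voices=[- - -]
Op 3: note_on(81): voice 0 is free -> assigned | voices=[81 - -]
Op 4: note_off(81): free voice 0 | voices=[- - -]
Op 5: note_on(77): voice 0 is free -> assigned | voices=[77 - -]
Op 6: note_on(73): voice 1 is free -> assigned | voices=[77 73 -]
Op 7: note_on(82): voice 2 is free -> assigned | voices=[77 73 82]
Op 8: note_off(77): free voice 0 | voices=[- 73 82]
Op 9: note_on(70): voice 0 is free -> assigned | voices=[70 73 82]
Op 10: note_on(68): all voices busy, STEAL voice 1 (pitch 73, oldest) -> assign | voices=[70 68 82]
Op 11: note_off(70): free voice 0 | voices=[- 68 82]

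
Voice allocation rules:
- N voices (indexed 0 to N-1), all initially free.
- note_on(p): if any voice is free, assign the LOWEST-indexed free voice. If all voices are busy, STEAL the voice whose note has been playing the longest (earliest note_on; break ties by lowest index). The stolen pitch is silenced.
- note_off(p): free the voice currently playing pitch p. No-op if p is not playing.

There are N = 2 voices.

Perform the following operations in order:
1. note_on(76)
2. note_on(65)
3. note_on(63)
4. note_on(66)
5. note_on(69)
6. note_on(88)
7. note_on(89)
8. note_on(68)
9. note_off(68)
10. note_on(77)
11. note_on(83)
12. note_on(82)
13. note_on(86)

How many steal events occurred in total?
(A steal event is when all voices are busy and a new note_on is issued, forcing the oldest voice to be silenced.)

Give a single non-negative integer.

Answer: 9

Derivation:
Op 1: note_on(76): voice 0 is free -> assigned | voices=[76 -]
Op 2: note_on(65): voice 1 is free -> assigned | voices=[76 65]
Op 3: note_on(63): all voices busy, STEAL voice 0 (pitch 76, oldest) -> assign | voices=[63 65]
Op 4: note_on(66): all voices busy, STEAL voice 1 (pitch 65, oldest) -> assign | voices=[63 66]
Op 5: note_on(69): all voices busy, STEAL voice 0 (pitch 63, oldest) -> assign | voices=[69 66]
Op 6: note_on(88): all voices busy, STEAL voice 1 (pitch 66, oldest) -> assign | voices=[69 88]
Op 7: note_on(89): all voices busy, STEAL voice 0 (pitch 69, oldest) -> assign | voices=[89 88]
Op 8: note_on(68): all voices busy, STEAL voice 1 (pitch 88, oldest) -> assign | voices=[89 68]
Op 9: note_off(68): free voice 1 | voices=[89 -]
Op 10: note_on(77): voice 1 is free -> assigned | voices=[89 77]
Op 11: note_on(83): all voices busy, STEAL voice 0 (pitch 89, oldest) -> assign | voices=[83 77]
Op 12: note_on(82): all voices busy, STEAL voice 1 (pitch 77, oldest) -> assign | voices=[83 82]
Op 13: note_on(86): all voices busy, STEAL voice 0 (pitch 83, oldest) -> assign | voices=[86 82]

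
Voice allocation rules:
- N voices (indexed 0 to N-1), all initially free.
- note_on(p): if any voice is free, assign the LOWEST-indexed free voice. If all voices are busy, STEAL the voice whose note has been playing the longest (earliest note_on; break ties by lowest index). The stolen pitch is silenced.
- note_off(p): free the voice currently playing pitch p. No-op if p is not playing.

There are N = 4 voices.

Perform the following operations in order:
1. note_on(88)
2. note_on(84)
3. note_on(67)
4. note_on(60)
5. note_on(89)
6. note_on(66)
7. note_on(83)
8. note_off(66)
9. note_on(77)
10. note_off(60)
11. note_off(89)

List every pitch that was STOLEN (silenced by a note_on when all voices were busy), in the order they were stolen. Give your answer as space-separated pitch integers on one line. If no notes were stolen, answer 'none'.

Op 1: note_on(88): voice 0 is free -> assigned | voices=[88 - - -]
Op 2: note_on(84): voice 1 is free -> assigned | voices=[88 84 - -]
Op 3: note_on(67): voice 2 is free -> assigned | voices=[88 84 67 -]
Op 4: note_on(60): voice 3 is free -> assigned | voices=[88 84 67 60]
Op 5: note_on(89): all voices busy, STEAL voice 0 (pitch 88, oldest) -> assign | voices=[89 84 67 60]
Op 6: note_on(66): all voices busy, STEAL voice 1 (pitch 84, oldest) -> assign | voices=[89 66 67 60]
Op 7: note_on(83): all voices busy, STEAL voice 2 (pitch 67, oldest) -> assign | voices=[89 66 83 60]
Op 8: note_off(66): free voice 1 | voices=[89 - 83 60]
Op 9: note_on(77): voice 1 is free -> assigned | voices=[89 77 83 60]
Op 10: note_off(60): free voice 3 | voices=[89 77 83 -]
Op 11: note_off(89): free voice 0 | voices=[- 77 83 -]

Answer: 88 84 67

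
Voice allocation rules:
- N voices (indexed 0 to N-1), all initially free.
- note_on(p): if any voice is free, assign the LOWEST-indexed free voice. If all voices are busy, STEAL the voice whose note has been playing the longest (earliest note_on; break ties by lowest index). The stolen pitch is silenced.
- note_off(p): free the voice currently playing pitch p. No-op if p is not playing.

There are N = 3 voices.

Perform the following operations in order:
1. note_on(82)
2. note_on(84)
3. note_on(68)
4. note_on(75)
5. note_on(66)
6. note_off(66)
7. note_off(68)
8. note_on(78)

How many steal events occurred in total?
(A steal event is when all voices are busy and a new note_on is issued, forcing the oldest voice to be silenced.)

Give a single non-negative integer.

Op 1: note_on(82): voice 0 is free -> assigned | voices=[82 - -]
Op 2: note_on(84): voice 1 is free -> assigned | voices=[82 84 -]
Op 3: note_on(68): voice 2 is free -> assigned | voices=[82 84 68]
Op 4: note_on(75): all voices busy, STEAL voice 0 (pitch 82, oldest) -> assign | voices=[75 84 68]
Op 5: note_on(66): all voices busy, STEAL voice 1 (pitch 84, oldest) -> assign | voices=[75 66 68]
Op 6: note_off(66): free voice 1 | voices=[75 - 68]
Op 7: note_off(68): free voice 2 | voices=[75 - -]
Op 8: note_on(78): voice 1 is free -> assigned | voices=[75 78 -]

Answer: 2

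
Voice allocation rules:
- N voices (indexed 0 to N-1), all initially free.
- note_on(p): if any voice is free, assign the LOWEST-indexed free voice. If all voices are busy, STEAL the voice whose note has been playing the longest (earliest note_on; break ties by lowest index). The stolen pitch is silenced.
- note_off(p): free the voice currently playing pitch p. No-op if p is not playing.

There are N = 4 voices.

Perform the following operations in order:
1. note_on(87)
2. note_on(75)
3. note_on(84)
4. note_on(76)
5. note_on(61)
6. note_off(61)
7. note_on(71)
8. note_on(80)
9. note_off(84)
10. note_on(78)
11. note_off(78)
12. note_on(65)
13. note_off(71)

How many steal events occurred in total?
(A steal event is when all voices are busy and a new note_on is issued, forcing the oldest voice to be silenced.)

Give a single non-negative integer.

Op 1: note_on(87): voice 0 is free -> assigned | voices=[87 - - -]
Op 2: note_on(75): voice 1 is free -> assigned | voices=[87 75 - -]
Op 3: note_on(84): voice 2 is free -> assigned | voices=[87 75 84 -]
Op 4: note_on(76): voice 3 is free -> assigned | voices=[87 75 84 76]
Op 5: note_on(61): all voices busy, STEAL voice 0 (pitch 87, oldest) -> assign | voices=[61 75 84 76]
Op 6: note_off(61): free voice 0 | voices=[- 75 84 76]
Op 7: note_on(71): voice 0 is free -> assigned | voices=[71 75 84 76]
Op 8: note_on(80): all voices busy, STEAL voice 1 (pitch 75, oldest) -> assign | voices=[71 80 84 76]
Op 9: note_off(84): free voice 2 | voices=[71 80 - 76]
Op 10: note_on(78): voice 2 is free -> assigned | voices=[71 80 78 76]
Op 11: note_off(78): free voice 2 | voices=[71 80 - 76]
Op 12: note_on(65): voice 2 is free -> assigned | voices=[71 80 65 76]
Op 13: note_off(71): free voice 0 | voices=[- 80 65 76]

Answer: 2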